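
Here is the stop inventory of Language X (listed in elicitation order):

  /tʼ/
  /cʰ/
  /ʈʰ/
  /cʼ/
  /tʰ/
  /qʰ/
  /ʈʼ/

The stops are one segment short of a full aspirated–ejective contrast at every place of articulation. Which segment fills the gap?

/qʼ/

place of articulation  aspirated  ejective
alveolar          tʰ        tʼ      
retroflex         ʈʰ        ʈʼ      
palatal           cʰ        cʼ      
uvular            qʰ        —       
The uvular row has no ejective member, so the gap is the ejective uvular stop /qʼ/.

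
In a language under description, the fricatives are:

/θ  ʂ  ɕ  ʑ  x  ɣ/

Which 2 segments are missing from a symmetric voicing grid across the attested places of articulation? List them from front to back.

dental: voiceless /θ/, voiced —.
retroflex: voiceless /ʂ/, voiced —.
alveolo-palatal: voiceless /ɕ/, voiced /ʑ/.
velar: voiceless /x/, voiced /ɣ/.
Gaps, from front to back: dental lacks voiced (/ð/); retroflex lacks voiced (/ʐ/).

/ð/, /ʐ/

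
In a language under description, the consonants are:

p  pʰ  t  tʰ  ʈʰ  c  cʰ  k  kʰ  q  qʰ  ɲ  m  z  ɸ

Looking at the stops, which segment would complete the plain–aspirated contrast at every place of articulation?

bilabial: plain /p/, aspirated /pʰ/.
alveolar: plain /t/, aspirated /tʰ/.
retroflex: plain —, aspirated /ʈʰ/.
palatal: plain /c/, aspirated /cʰ/.
velar: plain /k/, aspirated /kʰ/.
uvular: plain /q/, aspirated /qʰ/.
The retroflex row has no plain member, so the gap is the plain retroflex stop /ʈ/.

/ʈ/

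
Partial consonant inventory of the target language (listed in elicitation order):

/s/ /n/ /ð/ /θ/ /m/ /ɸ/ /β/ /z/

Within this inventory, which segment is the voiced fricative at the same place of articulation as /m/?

/m/ is a bilabial nasal.
The voiced fricative at the same place is a voiced bilabial fricative — in this inventory, /β/.

/β/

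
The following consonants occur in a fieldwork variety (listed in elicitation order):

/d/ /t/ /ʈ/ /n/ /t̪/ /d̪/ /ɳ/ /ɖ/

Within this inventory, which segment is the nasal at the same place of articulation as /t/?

/t/ is a voiceless alveolar stop.
The nasal at the same place is an alveolar nasal — in this inventory, /n/.

/n/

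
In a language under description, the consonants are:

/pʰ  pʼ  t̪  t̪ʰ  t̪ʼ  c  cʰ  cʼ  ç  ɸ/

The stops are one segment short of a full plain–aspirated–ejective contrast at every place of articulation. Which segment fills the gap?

place of articulation  plain     aspirated  ejective
bilabial          —         pʰ        pʼ      
dental            t̪        t̪ʰ       t̪ʼ     
palatal           c         cʰ        cʼ      
The bilabial row has no plain member, so the gap is the plain bilabial stop /p/.

/p/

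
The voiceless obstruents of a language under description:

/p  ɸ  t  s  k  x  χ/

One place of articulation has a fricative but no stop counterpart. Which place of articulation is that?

bilabial: stop /p/, fricative /ɸ/.
alveolar: stop /t/, fricative /s/.
velar: stop /k/, fricative /x/.
uvular: stop —, fricative /χ/.
Every place of articulation has a stop member except uvular, where /q/ would be expected.

uvular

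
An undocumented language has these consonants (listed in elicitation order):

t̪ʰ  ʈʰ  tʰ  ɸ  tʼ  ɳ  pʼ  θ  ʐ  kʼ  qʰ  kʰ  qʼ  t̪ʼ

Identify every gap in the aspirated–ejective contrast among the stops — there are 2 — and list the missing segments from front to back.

bilabial: aspirated —, ejective /pʼ/.
dental: aspirated /t̪ʰ/, ejective /t̪ʼ/.
alveolar: aspirated /tʰ/, ejective /tʼ/.
retroflex: aspirated /ʈʰ/, ejective —.
velar: aspirated /kʰ/, ejective /kʼ/.
uvular: aspirated /qʰ/, ejective /qʼ/.
Gaps, from front to back: bilabial lacks aspirated (/pʰ/); retroflex lacks ejective (/ʈʼ/).

/pʰ/, /ʈʼ/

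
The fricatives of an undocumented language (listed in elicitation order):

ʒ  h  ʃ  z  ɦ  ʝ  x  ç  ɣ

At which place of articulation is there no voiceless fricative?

alveolar

Voiceless: /ʃ/ (postalveolar), /ç/ (palatal), /x/ (velar), /h/ (glottal).
Voiced: /z/ (alveolar), /ʒ/ (postalveolar), /ʝ/ (palatal), /ɣ/ (velar), /ɦ/ (glottal).
Every place of articulation has a voiceless member except alveolar, where /s/ would be expected.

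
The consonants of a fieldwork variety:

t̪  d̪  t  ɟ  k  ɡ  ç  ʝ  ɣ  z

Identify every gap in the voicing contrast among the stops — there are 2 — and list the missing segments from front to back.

/d/, /c/

Voiceless: /t̪/ (dental), /t/ (alveolar), /k/ (velar).
Voiced: /d̪/ (dental), /ɟ/ (palatal), /ɡ/ (velar).
Gaps, from front to back: alveolar lacks voiced (/d/); palatal lacks voiceless (/c/).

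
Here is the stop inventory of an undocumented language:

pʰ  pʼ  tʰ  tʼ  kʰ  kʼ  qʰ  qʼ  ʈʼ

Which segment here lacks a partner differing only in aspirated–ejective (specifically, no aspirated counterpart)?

/ʈʼ/

Bilabial: /pʰ/ ~ /pʼ/
Alveolar: /tʰ/ ~ /tʼ/
Velar: /kʰ/ ~ /kʼ/
Uvular: /qʰ/ ~ /qʼ/
Retroflex: only /ʈʼ/ (ejective); no aspirated partner.
So /ʈʼ/ is the unpaired segment.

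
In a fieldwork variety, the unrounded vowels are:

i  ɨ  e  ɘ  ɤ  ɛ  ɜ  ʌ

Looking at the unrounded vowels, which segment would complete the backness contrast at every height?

height            front     central   back    
high              i         ɨ         —       
high-mid          e         ɘ         ɤ       
low-mid           ɛ         ɜ         ʌ       
The high row has no back member, so the gap is the high back unrounded vowel /ɯ/.

/ɯ/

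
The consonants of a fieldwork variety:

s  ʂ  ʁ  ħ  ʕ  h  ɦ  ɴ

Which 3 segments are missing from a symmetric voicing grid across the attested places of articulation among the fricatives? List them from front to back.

/z/, /ʐ/, /χ/

alveolar: voiceless /s/, voiced —.
retroflex: voiceless /ʂ/, voiced —.
uvular: voiceless —, voiced /ʁ/.
pharyngeal: voiceless /ħ/, voiced /ʕ/.
glottal: voiceless /h/, voiced /ɦ/.
Gaps, from front to back: alveolar lacks voiced (/z/); retroflex lacks voiced (/ʐ/); uvular lacks voiceless (/χ/).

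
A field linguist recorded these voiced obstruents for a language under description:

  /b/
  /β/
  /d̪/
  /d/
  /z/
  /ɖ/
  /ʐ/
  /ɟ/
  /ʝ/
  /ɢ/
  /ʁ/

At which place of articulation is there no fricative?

Stop: /b/ (bilabial), /d̪/ (dental), /d/ (alveolar), /ɖ/ (retroflex), /ɟ/ (palatal), /ɢ/ (uvular).
Fricative: /β/ (bilabial), /z/ (alveolar), /ʐ/ (retroflex), /ʝ/ (palatal), /ʁ/ (uvular).
Every place of articulation has a fricative member except dental, where /ð/ would be expected.

dental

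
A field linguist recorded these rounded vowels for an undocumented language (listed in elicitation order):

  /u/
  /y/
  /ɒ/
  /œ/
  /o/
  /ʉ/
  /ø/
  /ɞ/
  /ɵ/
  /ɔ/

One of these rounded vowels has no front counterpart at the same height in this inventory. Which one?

High: /y/ ~ /ʉ/ ~ /u/
High-mid: /ø/ ~ /ɵ/ ~ /o/
Low-mid: /œ/ ~ /ɞ/ ~ /ɔ/
Low: only /ɒ/ (back); no front partner.
So /ɒ/ is the unpaired segment.

/ɒ/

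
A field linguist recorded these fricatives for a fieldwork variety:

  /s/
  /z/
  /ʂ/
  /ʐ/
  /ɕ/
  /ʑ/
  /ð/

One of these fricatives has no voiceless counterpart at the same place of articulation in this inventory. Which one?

/ð/

Alveolar: /s/ ~ /z/
Retroflex: /ʂ/ ~ /ʐ/
Alveolo-palatal: /ɕ/ ~ /ʑ/
Dental: only /ð/ (voiced); no voiceless partner.
So /ð/ is the unpaired segment.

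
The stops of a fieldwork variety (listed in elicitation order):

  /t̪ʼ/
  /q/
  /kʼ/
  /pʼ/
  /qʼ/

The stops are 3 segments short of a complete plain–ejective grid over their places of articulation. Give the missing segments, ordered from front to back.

bilabial: plain —, ejective /pʼ/.
dental: plain —, ejective /t̪ʼ/.
velar: plain —, ejective /kʼ/.
uvular: plain /q/, ejective /qʼ/.
Gaps, from front to back: bilabial lacks plain (/p/); dental lacks plain (/t̪/); velar lacks plain (/k/).

/p/, /t̪/, /k/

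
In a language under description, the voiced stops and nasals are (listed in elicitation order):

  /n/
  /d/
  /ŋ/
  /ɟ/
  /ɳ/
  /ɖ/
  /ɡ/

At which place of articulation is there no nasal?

alveolar: oral stop /d/, nasal /n/.
retroflex: oral stop /ɖ/, nasal /ɳ/.
palatal: oral stop /ɟ/, nasal —.
velar: oral stop /ɡ/, nasal /ŋ/.
Every place of articulation has a nasal member except palatal, where /ɲ/ would be expected.

palatal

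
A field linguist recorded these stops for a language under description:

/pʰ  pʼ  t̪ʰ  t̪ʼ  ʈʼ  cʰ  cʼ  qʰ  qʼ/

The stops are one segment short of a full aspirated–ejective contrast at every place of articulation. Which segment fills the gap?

/ʈʰ/

bilabial: aspirated /pʰ/, ejective /pʼ/.
dental: aspirated /t̪ʰ/, ejective /t̪ʼ/.
retroflex: aspirated —, ejective /ʈʼ/.
palatal: aspirated /cʰ/, ejective /cʼ/.
uvular: aspirated /qʰ/, ejective /qʼ/.
The retroflex row has no aspirated member, so the gap is the aspirated retroflex stop /ʈʰ/.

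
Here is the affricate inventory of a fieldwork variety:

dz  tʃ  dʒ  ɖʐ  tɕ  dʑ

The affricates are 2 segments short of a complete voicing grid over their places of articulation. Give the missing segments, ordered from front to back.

place of articulation  voiceless  voiced  
alveolar          —         dz      
postalveolar      tʃ        dʒ      
retroflex         —         ɖʐ      
alveolo-palatal   tɕ        dʑ      
Gaps, from front to back: alveolar lacks voiceless (/ts/); retroflex lacks voiceless (/ʈʂ/).

/ts/, /ʈʂ/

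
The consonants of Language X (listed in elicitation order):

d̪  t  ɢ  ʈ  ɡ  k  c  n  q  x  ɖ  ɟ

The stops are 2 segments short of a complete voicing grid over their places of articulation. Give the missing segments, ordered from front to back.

dental: voiceless —, voiced /d̪/.
alveolar: voiceless /t/, voiced —.
retroflex: voiceless /ʈ/, voiced /ɖ/.
palatal: voiceless /c/, voiced /ɟ/.
velar: voiceless /k/, voiced /ɡ/.
uvular: voiceless /q/, voiced /ɢ/.
Gaps, from front to back: dental lacks voiceless (/t̪/); alveolar lacks voiced (/d/).

/t̪/, /d/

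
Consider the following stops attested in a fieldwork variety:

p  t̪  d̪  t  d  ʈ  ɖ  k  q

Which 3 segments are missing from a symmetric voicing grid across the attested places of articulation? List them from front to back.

/b/, /ɡ/, /ɢ/

bilabial: voiceless /p/, voiced —.
dental: voiceless /t̪/, voiced /d̪/.
alveolar: voiceless /t/, voiced /d/.
retroflex: voiceless /ʈ/, voiced /ɖ/.
velar: voiceless /k/, voiced —.
uvular: voiceless /q/, voiced —.
Gaps, from front to back: bilabial lacks voiced (/b/); velar lacks voiced (/ɡ/); uvular lacks voiced (/ɢ/).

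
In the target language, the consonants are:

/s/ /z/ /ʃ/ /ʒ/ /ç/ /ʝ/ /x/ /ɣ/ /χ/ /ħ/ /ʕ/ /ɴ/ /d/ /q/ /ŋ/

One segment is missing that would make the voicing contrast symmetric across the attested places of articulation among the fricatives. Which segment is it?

/ʁ/

alveolar: voiceless /s/, voiced /z/.
postalveolar: voiceless /ʃ/, voiced /ʒ/.
palatal: voiceless /ç/, voiced /ʝ/.
velar: voiceless /x/, voiced /ɣ/.
uvular: voiceless /χ/, voiced —.
pharyngeal: voiceless /ħ/, voiced /ʕ/.
The uvular row has no voiced member, so the gap is the voiced uvular fricative /ʁ/.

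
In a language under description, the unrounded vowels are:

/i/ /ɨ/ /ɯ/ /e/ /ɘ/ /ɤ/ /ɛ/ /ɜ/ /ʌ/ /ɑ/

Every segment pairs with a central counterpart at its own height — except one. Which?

High: /i/ ~ /ɨ/ ~ /ɯ/
High-mid: /e/ ~ /ɘ/ ~ /ɤ/
Low-mid: /ɛ/ ~ /ɜ/ ~ /ʌ/
Low: only /ɑ/ (back); no central partner.
So /ɑ/ is the unpaired segment.

/ɑ/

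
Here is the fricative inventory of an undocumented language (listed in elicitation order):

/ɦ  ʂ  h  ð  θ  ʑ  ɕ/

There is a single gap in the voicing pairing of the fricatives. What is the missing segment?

/ʐ/

Voiceless: /θ/ (dental), /ʂ/ (retroflex), /ɕ/ (alveolo-palatal), /h/ (glottal).
Voiced: /ð/ (dental), /ʑ/ (alveolo-palatal), /ɦ/ (glottal).
The retroflex row has no voiced member, so the gap is the voiced retroflex fricative /ʐ/.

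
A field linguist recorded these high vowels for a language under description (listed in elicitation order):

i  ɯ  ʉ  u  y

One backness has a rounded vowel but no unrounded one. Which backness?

central

Unrounded: /i/ (front), /ɯ/ (back).
Rounded: /y/ (front), /ʉ/ (central), /u/ (back).
Every backness has an unrounded member except central, where /ɨ/ would be expected.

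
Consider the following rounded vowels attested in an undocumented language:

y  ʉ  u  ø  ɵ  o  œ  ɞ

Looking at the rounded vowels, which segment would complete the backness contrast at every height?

high: front /y/, central /ʉ/, back /u/.
high-mid: front /ø/, central /ɵ/, back /o/.
low-mid: front /œ/, central /ɞ/, back —.
The low-mid row has no back member, so the gap is the low-mid back rounded vowel /ɔ/.

/ɔ/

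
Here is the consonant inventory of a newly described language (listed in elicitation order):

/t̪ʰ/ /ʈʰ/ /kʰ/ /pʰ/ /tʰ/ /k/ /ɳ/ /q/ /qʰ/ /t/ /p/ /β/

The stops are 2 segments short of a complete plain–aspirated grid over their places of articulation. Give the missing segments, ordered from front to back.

/t̪/, /ʈ/

bilabial: plain /p/, aspirated /pʰ/.
dental: plain —, aspirated /t̪ʰ/.
alveolar: plain /t/, aspirated /tʰ/.
retroflex: plain —, aspirated /ʈʰ/.
velar: plain /k/, aspirated /kʰ/.
uvular: plain /q/, aspirated /qʰ/.
Gaps, from front to back: dental lacks plain (/t̪/); retroflex lacks plain (/ʈ/).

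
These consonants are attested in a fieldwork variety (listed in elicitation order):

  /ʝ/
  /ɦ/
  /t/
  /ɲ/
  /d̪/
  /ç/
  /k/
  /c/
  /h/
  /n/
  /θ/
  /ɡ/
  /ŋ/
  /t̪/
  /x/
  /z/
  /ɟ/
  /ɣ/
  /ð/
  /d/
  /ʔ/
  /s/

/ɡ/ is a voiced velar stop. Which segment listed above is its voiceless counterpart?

The voiceless counterpart is a voiceless velar stop — in this inventory, /k/.

/k/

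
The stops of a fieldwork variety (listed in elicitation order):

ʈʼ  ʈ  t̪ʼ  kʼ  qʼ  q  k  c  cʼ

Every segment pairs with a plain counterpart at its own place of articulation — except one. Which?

/t̪ʼ/

Retroflex: /ʈ/ ~ /ʈʼ/
Palatal: /c/ ~ /cʼ/
Velar: /k/ ~ /kʼ/
Uvular: /q/ ~ /qʼ/
Dental: only /t̪ʼ/ (ejective); no plain partner.
So /t̪ʼ/ is the unpaired segment.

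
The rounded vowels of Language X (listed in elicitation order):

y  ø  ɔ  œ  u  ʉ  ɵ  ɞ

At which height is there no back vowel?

high-mid

height            front     central   back    
high              y         ʉ         u       
high-mid          ø         ɵ         —       
low-mid           œ         ɞ         ɔ       
Every height has a back member except high-mid, where /o/ would be expected.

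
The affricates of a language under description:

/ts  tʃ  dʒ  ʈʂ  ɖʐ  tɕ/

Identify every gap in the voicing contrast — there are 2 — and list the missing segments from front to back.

/dz/, /dʑ/

place of articulation  voiceless  voiced  
alveolar          ts        —       
postalveolar      tʃ        dʒ      
retroflex         ʈʂ        ɖʐ      
alveolo-palatal   tɕ        —       
Gaps, from front to back: alveolar lacks voiced (/dz/); alveolo-palatal lacks voiced (/dʑ/).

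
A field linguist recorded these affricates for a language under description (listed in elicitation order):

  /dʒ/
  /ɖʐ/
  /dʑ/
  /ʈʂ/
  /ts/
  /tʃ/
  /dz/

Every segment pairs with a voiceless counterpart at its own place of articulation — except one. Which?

Alveolar: /ts/ ~ /dz/
Postalveolar: /tʃ/ ~ /dʒ/
Retroflex: /ʈʂ/ ~ /ɖʐ/
Alveolo-palatal: only /dʑ/ (voiced); no voiceless partner.
So /dʑ/ is the unpaired segment.

/dʑ/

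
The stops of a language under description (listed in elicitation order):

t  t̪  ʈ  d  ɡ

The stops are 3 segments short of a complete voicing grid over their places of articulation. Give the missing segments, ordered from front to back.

place of articulation  voiceless  voiced  
dental            t̪        —       
alveolar          t         d       
retroflex         ʈ         —       
velar             —         ɡ       
Gaps, from front to back: dental lacks voiced (/d̪/); retroflex lacks voiced (/ɖ/); velar lacks voiceless (/k/).

/d̪/, /ɖ/, /k/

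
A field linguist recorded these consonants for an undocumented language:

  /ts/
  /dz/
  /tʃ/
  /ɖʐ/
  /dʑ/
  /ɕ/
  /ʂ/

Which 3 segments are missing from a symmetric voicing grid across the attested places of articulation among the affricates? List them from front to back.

/dʒ/, /ʈʂ/, /tɕ/

Voiceless: /ts/ (alveolar), /tʃ/ (postalveolar).
Voiced: /dz/ (alveolar), /ɖʐ/ (retroflex), /dʑ/ (alveolo-palatal).
Gaps, from front to back: postalveolar lacks voiced (/dʒ/); retroflex lacks voiceless (/ʈʂ/); alveolo-palatal lacks voiceless (/tɕ/).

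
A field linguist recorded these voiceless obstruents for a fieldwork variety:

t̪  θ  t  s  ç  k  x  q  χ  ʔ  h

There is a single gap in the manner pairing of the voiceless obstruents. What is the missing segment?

dental: stop /t̪/, fricative /θ/.
alveolar: stop /t/, fricative /s/.
palatal: stop —, fricative /ç/.
velar: stop /k/, fricative /x/.
uvular: stop /q/, fricative /χ/.
glottal: stop /ʔ/, fricative /h/.
The palatal row has no stop member, so the gap is the palatal stop /c/.

/c/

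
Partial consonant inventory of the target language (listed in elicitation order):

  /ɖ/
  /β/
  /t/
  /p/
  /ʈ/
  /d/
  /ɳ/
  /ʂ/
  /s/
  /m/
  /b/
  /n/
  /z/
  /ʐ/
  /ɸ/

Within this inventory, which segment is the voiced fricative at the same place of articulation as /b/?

/b/ is a voiced bilabial stop.
The voiced fricative at the same place is a voiced bilabial fricative — in this inventory, /β/.

/β/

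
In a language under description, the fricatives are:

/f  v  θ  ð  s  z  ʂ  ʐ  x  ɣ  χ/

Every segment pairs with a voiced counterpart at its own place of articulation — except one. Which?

Labiodental: /f/ ~ /v/
Dental: /θ/ ~ /ð/
Alveolar: /s/ ~ /z/
Retroflex: /ʂ/ ~ /ʐ/
Velar: /x/ ~ /ɣ/
Uvular: only /χ/ (voiceless); no voiced partner.
So /χ/ is the unpaired segment.

/χ/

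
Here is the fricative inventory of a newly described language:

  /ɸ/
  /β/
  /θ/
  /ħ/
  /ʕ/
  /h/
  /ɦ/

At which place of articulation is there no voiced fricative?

dental

bilabial: voiceless /ɸ/, voiced /β/.
dental: voiceless /θ/, voiced —.
pharyngeal: voiceless /ħ/, voiced /ʕ/.
glottal: voiceless /h/, voiced /ɦ/.
Every place of articulation has a voiced member except dental, where /ð/ would be expected.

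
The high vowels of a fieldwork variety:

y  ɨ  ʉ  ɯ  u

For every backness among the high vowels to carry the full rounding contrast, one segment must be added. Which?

front: unrounded —, rounded /y/.
central: unrounded /ɨ/, rounded /ʉ/.
back: unrounded /ɯ/, rounded /u/.
The front row has no unrounded member, so the gap is the front unrounded vowel /i/.

/i/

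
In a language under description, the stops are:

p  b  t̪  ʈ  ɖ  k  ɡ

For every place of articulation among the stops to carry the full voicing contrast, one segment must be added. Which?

bilabial: voiceless /p/, voiced /b/.
dental: voiceless /t̪/, voiced —.
retroflex: voiceless /ʈ/, voiced /ɖ/.
velar: voiceless /k/, voiced /ɡ/.
The dental row has no voiced member, so the gap is the voiced dental stop /d̪/.

/d̪/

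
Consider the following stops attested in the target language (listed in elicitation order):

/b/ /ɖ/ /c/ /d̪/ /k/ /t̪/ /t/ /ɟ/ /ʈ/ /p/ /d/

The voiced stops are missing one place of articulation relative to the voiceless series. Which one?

velar

Voiceless: /p/ (bilabial), /t̪/ (dental), /t/ (alveolar), /ʈ/ (retroflex), /c/ (palatal), /k/ (velar).
Voiced: /b/ (bilabial), /d̪/ (dental), /d/ (alveolar), /ɖ/ (retroflex), /ɟ/ (palatal).
Every place of articulation has a voiced member except velar, where /ɡ/ would be expected.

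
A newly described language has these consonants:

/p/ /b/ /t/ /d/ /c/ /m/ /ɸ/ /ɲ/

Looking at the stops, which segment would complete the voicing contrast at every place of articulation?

/ɟ/

place of articulation  voiceless  voiced  
bilabial          p         b       
alveolar          t         d       
palatal           c         —       
The palatal row has no voiced member, so the gap is the voiced palatal stop /ɟ/.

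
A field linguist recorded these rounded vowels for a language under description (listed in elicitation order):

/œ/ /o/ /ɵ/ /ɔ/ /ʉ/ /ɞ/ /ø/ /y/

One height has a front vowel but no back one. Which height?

high

height            front     central   back    
high              y         ʉ         —       
high-mid          ø         ɵ         o       
low-mid           œ         ɞ         ɔ       
Every height has a back member except high, where /u/ would be expected.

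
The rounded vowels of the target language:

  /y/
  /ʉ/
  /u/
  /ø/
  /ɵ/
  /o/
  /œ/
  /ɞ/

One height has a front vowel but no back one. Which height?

low-mid

height            front     central   back    
high              y         ʉ         u       
high-mid          ø         ɵ         o       
low-mid           œ         ɞ         —       
Every height has a back member except low-mid, where /ɔ/ would be expected.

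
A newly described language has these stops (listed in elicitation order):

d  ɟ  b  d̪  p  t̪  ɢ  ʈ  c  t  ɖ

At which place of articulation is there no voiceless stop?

Voiceless: /p/ (bilabial), /t̪/ (dental), /t/ (alveolar), /ʈ/ (retroflex), /c/ (palatal).
Voiced: /b/ (bilabial), /d̪/ (dental), /d/ (alveolar), /ɖ/ (retroflex), /ɟ/ (palatal), /ɢ/ (uvular).
Every place of articulation has a voiceless member except uvular, where /q/ would be expected.

uvular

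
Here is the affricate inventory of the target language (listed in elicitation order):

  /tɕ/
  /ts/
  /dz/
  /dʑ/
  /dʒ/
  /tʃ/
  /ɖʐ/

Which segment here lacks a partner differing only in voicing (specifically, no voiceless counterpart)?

Alveolar: /ts/ ~ /dz/
Postalveolar: /tʃ/ ~ /dʒ/
Alveolo-palatal: /tɕ/ ~ /dʑ/
Retroflex: only /ɖʐ/ (voiced); no voiceless partner.
So /ɖʐ/ is the unpaired segment.

/ɖʐ/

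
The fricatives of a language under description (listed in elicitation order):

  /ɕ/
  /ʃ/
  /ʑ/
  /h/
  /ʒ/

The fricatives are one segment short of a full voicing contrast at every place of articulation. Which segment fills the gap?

/ɦ/

postalveolar: voiceless /ʃ/, voiced /ʒ/.
alveolo-palatal: voiceless /ɕ/, voiced /ʑ/.
glottal: voiceless /h/, voiced —.
The glottal row has no voiced member, so the gap is the voiced glottal fricative /ɦ/.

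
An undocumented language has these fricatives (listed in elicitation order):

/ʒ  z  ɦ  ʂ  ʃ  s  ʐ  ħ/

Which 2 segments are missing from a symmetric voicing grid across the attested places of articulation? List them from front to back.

/ʕ/, /h/

alveolar: voiceless /s/, voiced /z/.
postalveolar: voiceless /ʃ/, voiced /ʒ/.
retroflex: voiceless /ʂ/, voiced /ʐ/.
pharyngeal: voiceless /ħ/, voiced —.
glottal: voiceless —, voiced /ɦ/.
Gaps, from front to back: pharyngeal lacks voiced (/ʕ/); glottal lacks voiceless (/h/).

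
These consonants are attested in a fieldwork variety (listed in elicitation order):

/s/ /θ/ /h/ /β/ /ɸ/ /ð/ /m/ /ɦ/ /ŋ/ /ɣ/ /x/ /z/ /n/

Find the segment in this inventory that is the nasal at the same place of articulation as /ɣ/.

/ɣ/ is a voiced velar fricative.
The nasal at the same place is a velar nasal — in this inventory, /ŋ/.

/ŋ/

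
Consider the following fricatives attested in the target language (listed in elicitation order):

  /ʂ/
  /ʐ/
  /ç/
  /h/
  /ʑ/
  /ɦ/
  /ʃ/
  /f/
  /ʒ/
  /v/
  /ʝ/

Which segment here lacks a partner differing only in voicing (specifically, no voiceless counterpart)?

Labiodental: /f/ ~ /v/
Postalveolar: /ʃ/ ~ /ʒ/
Retroflex: /ʂ/ ~ /ʐ/
Palatal: /ç/ ~ /ʝ/
Glottal: /h/ ~ /ɦ/
Alveolo-palatal: only /ʑ/ (voiced); no voiceless partner.
So /ʑ/ is the unpaired segment.

/ʑ/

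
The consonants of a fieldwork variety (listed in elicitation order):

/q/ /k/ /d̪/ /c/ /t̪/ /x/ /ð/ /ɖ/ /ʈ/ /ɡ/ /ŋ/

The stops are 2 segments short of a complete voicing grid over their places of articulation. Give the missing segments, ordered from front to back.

place of articulation  voiceless  voiced  
dental            t̪        d̪      
retroflex         ʈ         ɖ       
palatal           c         —       
velar             k         ɡ       
uvular            q         —       
Gaps, from front to back: palatal lacks voiced (/ɟ/); uvular lacks voiced (/ɢ/).

/ɟ/, /ɢ/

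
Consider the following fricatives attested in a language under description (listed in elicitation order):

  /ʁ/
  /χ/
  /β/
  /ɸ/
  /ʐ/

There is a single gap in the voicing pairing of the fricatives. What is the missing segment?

/ʂ/

Voiceless: /ɸ/ (bilabial), /χ/ (uvular).
Voiced: /β/ (bilabial), /ʐ/ (retroflex), /ʁ/ (uvular).
The retroflex row has no voiceless member, so the gap is the voiceless retroflex fricative /ʂ/.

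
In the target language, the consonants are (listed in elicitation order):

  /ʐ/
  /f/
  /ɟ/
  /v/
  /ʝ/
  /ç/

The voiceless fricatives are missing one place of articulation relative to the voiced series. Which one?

retroflex

labiodental: voiceless /f/, voiced /v/.
retroflex: voiceless —, voiced /ʐ/.
palatal: voiceless /ç/, voiced /ʝ/.
Every place of articulation has a voiceless member except retroflex, where /ʂ/ would be expected.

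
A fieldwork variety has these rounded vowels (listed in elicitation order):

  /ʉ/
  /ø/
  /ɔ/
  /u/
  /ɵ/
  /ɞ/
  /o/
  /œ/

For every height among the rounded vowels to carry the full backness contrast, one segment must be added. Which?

/y/

high: front —, central /ʉ/, back /u/.
high-mid: front /ø/, central /ɵ/, back /o/.
low-mid: front /œ/, central /ɞ/, back /ɔ/.
The high row has no front member, so the gap is the high front rounded vowel /y/.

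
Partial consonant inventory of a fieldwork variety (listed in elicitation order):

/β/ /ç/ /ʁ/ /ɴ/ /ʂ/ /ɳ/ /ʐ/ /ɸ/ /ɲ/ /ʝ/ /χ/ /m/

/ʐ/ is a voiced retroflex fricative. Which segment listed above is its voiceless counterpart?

/ʂ/

The voiceless counterpart is a voiceless retroflex fricative — in this inventory, /ʂ/.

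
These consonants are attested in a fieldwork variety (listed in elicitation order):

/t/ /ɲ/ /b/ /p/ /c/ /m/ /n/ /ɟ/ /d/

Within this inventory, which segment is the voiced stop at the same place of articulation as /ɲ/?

/ɟ/

/ɲ/ is a palatal nasal.
The voiced stop at the same place is a voiced palatal stop — in this inventory, /ɟ/.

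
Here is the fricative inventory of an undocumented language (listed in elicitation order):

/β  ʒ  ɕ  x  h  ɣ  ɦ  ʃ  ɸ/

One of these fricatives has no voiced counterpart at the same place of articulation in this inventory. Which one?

/ɕ/

Bilabial: /ɸ/ ~ /β/
Postalveolar: /ʃ/ ~ /ʒ/
Velar: /x/ ~ /ɣ/
Glottal: /h/ ~ /ɦ/
Alveolo-palatal: only /ɕ/ (voiceless); no voiced partner.
So /ɕ/ is the unpaired segment.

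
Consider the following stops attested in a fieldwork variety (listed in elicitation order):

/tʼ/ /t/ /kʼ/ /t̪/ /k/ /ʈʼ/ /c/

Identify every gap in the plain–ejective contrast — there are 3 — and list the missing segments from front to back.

place of articulation  plain     ejective
dental            t̪        —       
alveolar          t         tʼ      
retroflex         —         ʈʼ      
palatal           c         —       
velar             k         kʼ      
Gaps, from front to back: dental lacks ejective (/t̪ʼ/); retroflex lacks plain (/ʈ/); palatal lacks ejective (/cʼ/).

/t̪ʼ/, /ʈ/, /cʼ/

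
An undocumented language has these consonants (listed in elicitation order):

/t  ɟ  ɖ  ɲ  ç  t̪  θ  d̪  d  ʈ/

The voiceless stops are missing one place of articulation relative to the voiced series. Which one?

place of articulation  voiceless  voiced  
dental            t̪        d̪      
alveolar          t         d       
retroflex         ʈ         ɖ       
palatal           —         ɟ       
Every place of articulation has a voiceless member except palatal, where /c/ would be expected.

palatal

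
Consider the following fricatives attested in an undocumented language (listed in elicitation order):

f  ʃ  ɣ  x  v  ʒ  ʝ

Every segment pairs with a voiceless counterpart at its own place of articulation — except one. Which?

/ʝ/

Labiodental: /f/ ~ /v/
Postalveolar: /ʃ/ ~ /ʒ/
Velar: /x/ ~ /ɣ/
Palatal: only /ʝ/ (voiced); no voiceless partner.
So /ʝ/ is the unpaired segment.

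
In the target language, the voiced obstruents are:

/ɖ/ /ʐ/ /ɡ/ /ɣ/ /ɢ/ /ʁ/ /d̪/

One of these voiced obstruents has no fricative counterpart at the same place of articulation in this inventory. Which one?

/d̪/

Retroflex: /ɖ/ ~ /ʐ/
Velar: /ɡ/ ~ /ɣ/
Uvular: /ɢ/ ~ /ʁ/
Dental: only /d̪/ (stop); no fricative partner.
So /d̪/ is the unpaired segment.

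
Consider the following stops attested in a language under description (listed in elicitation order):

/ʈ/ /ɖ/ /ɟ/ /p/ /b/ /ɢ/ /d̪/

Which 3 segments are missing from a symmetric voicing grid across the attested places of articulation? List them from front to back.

/t̪/, /c/, /q/

Voiceless: /p/ (bilabial), /ʈ/ (retroflex).
Voiced: /b/ (bilabial), /d̪/ (dental), /ɖ/ (retroflex), /ɟ/ (palatal), /ɢ/ (uvular).
Gaps, from front to back: dental lacks voiceless (/t̪/); palatal lacks voiceless (/c/); uvular lacks voiceless (/q/).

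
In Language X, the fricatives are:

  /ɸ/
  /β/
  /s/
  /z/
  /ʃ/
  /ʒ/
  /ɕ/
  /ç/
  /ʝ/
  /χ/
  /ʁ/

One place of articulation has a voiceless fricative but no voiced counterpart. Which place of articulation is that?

alveolo-palatal

bilabial: voiceless /ɸ/, voiced /β/.
alveolar: voiceless /s/, voiced /z/.
postalveolar: voiceless /ʃ/, voiced /ʒ/.
alveolo-palatal: voiceless /ɕ/, voiced —.
palatal: voiceless /ç/, voiced /ʝ/.
uvular: voiceless /χ/, voiced /ʁ/.
Every place of articulation has a voiced member except alveolo-palatal, where /ʑ/ would be expected.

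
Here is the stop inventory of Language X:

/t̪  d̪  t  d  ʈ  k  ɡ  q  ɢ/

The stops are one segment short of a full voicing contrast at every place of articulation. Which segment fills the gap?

/ɖ/

Voiceless: /t̪/ (dental), /t/ (alveolar), /ʈ/ (retroflex), /k/ (velar), /q/ (uvular).
Voiced: /d̪/ (dental), /d/ (alveolar), /ɡ/ (velar), /ɢ/ (uvular).
The retroflex row has no voiced member, so the gap is the voiced retroflex stop /ɖ/.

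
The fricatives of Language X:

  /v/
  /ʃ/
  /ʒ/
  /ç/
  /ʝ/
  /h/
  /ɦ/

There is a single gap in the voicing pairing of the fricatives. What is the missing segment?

Voiceless: /ʃ/ (postalveolar), /ç/ (palatal), /h/ (glottal).
Voiced: /v/ (labiodental), /ʒ/ (postalveolar), /ʝ/ (palatal), /ɦ/ (glottal).
The labiodental row has no voiceless member, so the gap is the voiceless labiodental fricative /f/.

/f/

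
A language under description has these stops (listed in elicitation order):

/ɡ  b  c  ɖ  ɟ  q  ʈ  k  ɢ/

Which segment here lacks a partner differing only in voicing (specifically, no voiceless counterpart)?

Retroflex: /ʈ/ ~ /ɖ/
Palatal: /c/ ~ /ɟ/
Velar: /k/ ~ /ɡ/
Uvular: /q/ ~ /ɢ/
Bilabial: only /b/ (voiced); no voiceless partner.
So /b/ is the unpaired segment.

/b/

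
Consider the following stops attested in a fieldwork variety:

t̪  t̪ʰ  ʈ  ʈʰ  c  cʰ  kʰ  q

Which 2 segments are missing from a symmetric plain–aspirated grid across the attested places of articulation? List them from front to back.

/k/, /qʰ/

place of articulation  plain     aspirated
dental            t̪        t̪ʰ     
retroflex         ʈ         ʈʰ      
palatal           c         cʰ      
velar             —         kʰ      
uvular            q         —       
Gaps, from front to back: velar lacks plain (/k/); uvular lacks aspirated (/qʰ/).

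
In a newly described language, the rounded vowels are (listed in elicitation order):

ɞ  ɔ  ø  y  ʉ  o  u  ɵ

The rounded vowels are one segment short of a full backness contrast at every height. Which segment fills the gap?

/œ/

height            front     central   back    
high              y         ʉ         u       
high-mid          ø         ɵ         o       
low-mid           —         ɞ         ɔ       
The low-mid row has no front member, so the gap is the low-mid front rounded vowel /œ/.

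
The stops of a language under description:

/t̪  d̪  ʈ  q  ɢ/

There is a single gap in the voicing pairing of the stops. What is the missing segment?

dental: voiceless /t̪/, voiced /d̪/.
retroflex: voiceless /ʈ/, voiced —.
uvular: voiceless /q/, voiced /ɢ/.
The retroflex row has no voiced member, so the gap is the voiced retroflex stop /ɖ/.

/ɖ/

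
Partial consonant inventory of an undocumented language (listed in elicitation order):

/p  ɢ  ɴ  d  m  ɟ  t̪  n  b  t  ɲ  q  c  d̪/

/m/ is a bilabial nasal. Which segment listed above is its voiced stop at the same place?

The voiced stop at the same place is a voiced bilabial stop — in this inventory, /b/.

/b/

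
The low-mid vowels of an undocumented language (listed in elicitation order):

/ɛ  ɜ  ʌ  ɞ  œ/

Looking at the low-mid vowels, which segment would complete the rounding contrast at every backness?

/ɔ/

front: unrounded /ɛ/, rounded /œ/.
central: unrounded /ɜ/, rounded /ɞ/.
back: unrounded /ʌ/, rounded —.
The back row has no rounded member, so the gap is the back rounded vowel /ɔ/.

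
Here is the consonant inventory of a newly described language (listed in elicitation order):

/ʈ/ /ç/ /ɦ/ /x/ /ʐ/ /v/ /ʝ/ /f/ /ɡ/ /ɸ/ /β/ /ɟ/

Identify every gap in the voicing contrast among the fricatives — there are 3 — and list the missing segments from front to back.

Voiceless: /ɸ/ (bilabial), /f/ (labiodental), /ç/ (palatal), /x/ (velar).
Voiced: /β/ (bilabial), /v/ (labiodental), /ʐ/ (retroflex), /ʝ/ (palatal), /ɦ/ (glottal).
Gaps, from front to back: retroflex lacks voiceless (/ʂ/); velar lacks voiced (/ɣ/); glottal lacks voiceless (/h/).

/ʂ/, /ɣ/, /h/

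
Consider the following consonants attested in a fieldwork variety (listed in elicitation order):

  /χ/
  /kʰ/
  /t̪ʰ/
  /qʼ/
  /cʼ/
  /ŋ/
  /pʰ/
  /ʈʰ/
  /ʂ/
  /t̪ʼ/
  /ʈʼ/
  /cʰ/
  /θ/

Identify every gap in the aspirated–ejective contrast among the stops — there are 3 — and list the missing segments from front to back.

place of articulation  aspirated  ejective
bilabial          pʰ        —       
dental            t̪ʰ       t̪ʼ     
retroflex         ʈʰ        ʈʼ      
palatal           cʰ        cʼ      
velar             kʰ        —       
uvular            —         qʼ      
Gaps, from front to back: bilabial lacks ejective (/pʼ/); velar lacks ejective (/kʼ/); uvular lacks aspirated (/qʰ/).

/pʼ/, /kʼ/, /qʰ/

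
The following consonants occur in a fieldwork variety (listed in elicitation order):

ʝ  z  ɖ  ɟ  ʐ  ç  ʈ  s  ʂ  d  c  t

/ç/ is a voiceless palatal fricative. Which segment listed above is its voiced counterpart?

The voiced counterpart is a voiced palatal fricative — in this inventory, /ʝ/.

/ʝ/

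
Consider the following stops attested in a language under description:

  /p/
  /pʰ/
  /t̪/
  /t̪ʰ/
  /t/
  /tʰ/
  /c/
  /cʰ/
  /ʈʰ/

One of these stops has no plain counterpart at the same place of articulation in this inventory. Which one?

/ʈʰ/

Bilabial: /p/ ~ /pʰ/
Dental: /t̪/ ~ /t̪ʰ/
Alveolar: /t/ ~ /tʰ/
Palatal: /c/ ~ /cʰ/
Retroflex: only /ʈʰ/ (aspirated); no plain partner.
So /ʈʰ/ is the unpaired segment.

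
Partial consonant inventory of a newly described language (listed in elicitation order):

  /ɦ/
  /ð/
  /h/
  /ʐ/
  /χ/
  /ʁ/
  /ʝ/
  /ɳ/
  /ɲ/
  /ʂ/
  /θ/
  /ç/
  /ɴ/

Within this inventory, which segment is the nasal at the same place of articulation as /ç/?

/ç/ is a voiceless palatal fricative.
The nasal at the same place is a palatal nasal — in this inventory, /ɲ/.

/ɲ/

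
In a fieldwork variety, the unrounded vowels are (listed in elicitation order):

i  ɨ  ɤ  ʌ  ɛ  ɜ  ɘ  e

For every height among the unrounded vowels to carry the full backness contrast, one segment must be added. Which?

/ɯ/

Front: /i/ (high), /e/ (high-mid), /ɛ/ (low-mid).
Central: /ɨ/ (high), /ɘ/ (high-mid), /ɜ/ (low-mid).
Back: /ɤ/ (high-mid), /ʌ/ (low-mid).
The high row has no back member, so the gap is the high back unrounded vowel /ɯ/.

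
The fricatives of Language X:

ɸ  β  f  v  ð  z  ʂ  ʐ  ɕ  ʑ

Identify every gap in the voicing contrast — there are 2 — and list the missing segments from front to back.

/θ/, /s/

bilabial: voiceless /ɸ/, voiced /β/.
labiodental: voiceless /f/, voiced /v/.
dental: voiceless —, voiced /ð/.
alveolar: voiceless —, voiced /z/.
retroflex: voiceless /ʂ/, voiced /ʐ/.
alveolo-palatal: voiceless /ɕ/, voiced /ʑ/.
Gaps, from front to back: dental lacks voiceless (/θ/); alveolar lacks voiceless (/s/).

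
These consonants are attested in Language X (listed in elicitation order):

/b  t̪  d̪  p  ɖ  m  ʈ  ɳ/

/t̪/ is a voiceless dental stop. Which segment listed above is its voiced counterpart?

/d̪/

The voiced counterpart is a voiced dental stop — in this inventory, /d̪/.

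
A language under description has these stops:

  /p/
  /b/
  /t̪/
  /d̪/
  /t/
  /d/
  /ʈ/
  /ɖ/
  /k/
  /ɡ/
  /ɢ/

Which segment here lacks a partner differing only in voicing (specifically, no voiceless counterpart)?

/ɢ/

Bilabial: /p/ ~ /b/
Dental: /t̪/ ~ /d̪/
Alveolar: /t/ ~ /d/
Retroflex: /ʈ/ ~ /ɖ/
Velar: /k/ ~ /ɡ/
Uvular: only /ɢ/ (voiced); no voiceless partner.
So /ɢ/ is the unpaired segment.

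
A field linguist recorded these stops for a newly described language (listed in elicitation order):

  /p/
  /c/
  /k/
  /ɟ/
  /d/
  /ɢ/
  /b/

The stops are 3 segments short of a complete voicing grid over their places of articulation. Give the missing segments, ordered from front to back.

/t/, /ɡ/, /q/

bilabial: voiceless /p/, voiced /b/.
alveolar: voiceless —, voiced /d/.
palatal: voiceless /c/, voiced /ɟ/.
velar: voiceless /k/, voiced —.
uvular: voiceless —, voiced /ɢ/.
Gaps, from front to back: alveolar lacks voiceless (/t/); velar lacks voiced (/ɡ/); uvular lacks voiceless (/q/).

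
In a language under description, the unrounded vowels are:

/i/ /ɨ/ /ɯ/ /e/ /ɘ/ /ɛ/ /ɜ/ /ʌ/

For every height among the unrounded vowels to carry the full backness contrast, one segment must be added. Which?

/ɤ/

Front: /i/ (high), /e/ (high-mid), /ɛ/ (low-mid).
Central: /ɨ/ (high), /ɘ/ (high-mid), /ɜ/ (low-mid).
Back: /ɯ/ (high), /ʌ/ (low-mid).
The high-mid row has no back member, so the gap is the high-mid back unrounded vowel /ɤ/.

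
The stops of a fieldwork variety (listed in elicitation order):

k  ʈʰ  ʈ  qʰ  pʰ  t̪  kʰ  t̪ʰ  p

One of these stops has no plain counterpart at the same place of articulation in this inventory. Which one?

/qʰ/

Bilabial: /p/ ~ /pʰ/
Dental: /t̪/ ~ /t̪ʰ/
Retroflex: /ʈ/ ~ /ʈʰ/
Velar: /k/ ~ /kʰ/
Uvular: only /qʰ/ (aspirated); no plain partner.
So /qʰ/ is the unpaired segment.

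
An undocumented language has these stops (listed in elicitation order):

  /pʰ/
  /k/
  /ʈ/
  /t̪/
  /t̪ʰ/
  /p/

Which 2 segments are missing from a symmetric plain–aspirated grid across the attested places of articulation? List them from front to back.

Plain: /p/ (bilabial), /t̪/ (dental), /ʈ/ (retroflex), /k/ (velar).
Aspirated: /pʰ/ (bilabial), /t̪ʰ/ (dental).
Gaps, from front to back: retroflex lacks aspirated (/ʈʰ/); velar lacks aspirated (/kʰ/).

/ʈʰ/, /kʰ/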